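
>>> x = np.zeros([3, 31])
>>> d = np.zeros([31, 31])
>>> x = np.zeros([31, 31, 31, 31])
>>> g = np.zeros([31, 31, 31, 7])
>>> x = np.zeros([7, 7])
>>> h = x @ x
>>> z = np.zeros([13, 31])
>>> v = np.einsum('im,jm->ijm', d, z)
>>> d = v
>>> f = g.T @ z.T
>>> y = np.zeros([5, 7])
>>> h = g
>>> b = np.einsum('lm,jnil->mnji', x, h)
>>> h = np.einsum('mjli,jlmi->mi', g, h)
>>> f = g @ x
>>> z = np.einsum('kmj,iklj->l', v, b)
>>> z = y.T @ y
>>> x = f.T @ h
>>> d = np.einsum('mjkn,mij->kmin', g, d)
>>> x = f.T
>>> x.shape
(7, 31, 31, 31)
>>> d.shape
(31, 31, 13, 7)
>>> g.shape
(31, 31, 31, 7)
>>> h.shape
(31, 7)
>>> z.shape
(7, 7)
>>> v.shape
(31, 13, 31)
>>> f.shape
(31, 31, 31, 7)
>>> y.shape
(5, 7)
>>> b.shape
(7, 31, 31, 31)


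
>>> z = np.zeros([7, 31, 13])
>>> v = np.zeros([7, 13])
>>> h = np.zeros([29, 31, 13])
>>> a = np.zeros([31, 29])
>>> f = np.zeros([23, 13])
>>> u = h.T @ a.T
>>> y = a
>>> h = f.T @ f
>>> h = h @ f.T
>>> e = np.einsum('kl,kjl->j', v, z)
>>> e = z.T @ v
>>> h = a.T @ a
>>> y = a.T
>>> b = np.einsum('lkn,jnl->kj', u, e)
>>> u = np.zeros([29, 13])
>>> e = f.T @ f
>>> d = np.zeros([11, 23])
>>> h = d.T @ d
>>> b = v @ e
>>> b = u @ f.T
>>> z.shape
(7, 31, 13)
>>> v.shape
(7, 13)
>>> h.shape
(23, 23)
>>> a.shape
(31, 29)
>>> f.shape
(23, 13)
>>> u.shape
(29, 13)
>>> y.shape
(29, 31)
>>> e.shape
(13, 13)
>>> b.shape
(29, 23)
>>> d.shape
(11, 23)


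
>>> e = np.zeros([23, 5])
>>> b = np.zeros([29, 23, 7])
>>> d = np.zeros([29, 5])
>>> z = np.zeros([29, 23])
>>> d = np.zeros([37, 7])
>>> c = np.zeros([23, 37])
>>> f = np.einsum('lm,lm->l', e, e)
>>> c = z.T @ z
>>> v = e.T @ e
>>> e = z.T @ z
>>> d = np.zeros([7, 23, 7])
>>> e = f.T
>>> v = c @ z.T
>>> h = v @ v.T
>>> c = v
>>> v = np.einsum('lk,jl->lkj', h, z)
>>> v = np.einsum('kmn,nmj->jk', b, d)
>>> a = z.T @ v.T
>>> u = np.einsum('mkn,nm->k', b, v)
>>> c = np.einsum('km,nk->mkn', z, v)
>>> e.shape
(23,)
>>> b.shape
(29, 23, 7)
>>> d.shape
(7, 23, 7)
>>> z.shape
(29, 23)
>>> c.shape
(23, 29, 7)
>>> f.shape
(23,)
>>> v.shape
(7, 29)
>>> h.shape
(23, 23)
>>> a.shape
(23, 7)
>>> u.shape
(23,)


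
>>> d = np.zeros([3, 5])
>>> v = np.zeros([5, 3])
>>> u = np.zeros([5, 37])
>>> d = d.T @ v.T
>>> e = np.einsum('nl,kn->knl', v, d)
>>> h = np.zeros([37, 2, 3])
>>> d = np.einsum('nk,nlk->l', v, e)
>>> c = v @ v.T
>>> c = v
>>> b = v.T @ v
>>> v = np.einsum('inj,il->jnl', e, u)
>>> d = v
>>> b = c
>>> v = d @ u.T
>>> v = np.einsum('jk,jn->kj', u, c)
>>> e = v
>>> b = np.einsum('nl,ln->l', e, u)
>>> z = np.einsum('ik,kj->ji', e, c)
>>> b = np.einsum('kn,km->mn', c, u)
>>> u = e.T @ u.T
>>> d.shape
(3, 5, 37)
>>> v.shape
(37, 5)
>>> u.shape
(5, 5)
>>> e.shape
(37, 5)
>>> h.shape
(37, 2, 3)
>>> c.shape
(5, 3)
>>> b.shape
(37, 3)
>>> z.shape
(3, 37)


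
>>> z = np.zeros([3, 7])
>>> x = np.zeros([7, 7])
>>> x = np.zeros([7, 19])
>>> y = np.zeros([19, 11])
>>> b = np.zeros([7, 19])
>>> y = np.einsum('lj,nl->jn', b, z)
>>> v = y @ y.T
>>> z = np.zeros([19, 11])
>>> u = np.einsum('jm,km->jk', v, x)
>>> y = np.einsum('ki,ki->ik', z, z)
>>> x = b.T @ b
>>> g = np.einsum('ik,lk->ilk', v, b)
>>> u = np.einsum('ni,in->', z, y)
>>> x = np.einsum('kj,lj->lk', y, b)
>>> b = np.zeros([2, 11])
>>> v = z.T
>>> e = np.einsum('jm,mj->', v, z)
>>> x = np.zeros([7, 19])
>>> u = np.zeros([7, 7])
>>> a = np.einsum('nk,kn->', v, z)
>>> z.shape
(19, 11)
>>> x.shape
(7, 19)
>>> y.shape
(11, 19)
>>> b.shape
(2, 11)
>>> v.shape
(11, 19)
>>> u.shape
(7, 7)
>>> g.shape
(19, 7, 19)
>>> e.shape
()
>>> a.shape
()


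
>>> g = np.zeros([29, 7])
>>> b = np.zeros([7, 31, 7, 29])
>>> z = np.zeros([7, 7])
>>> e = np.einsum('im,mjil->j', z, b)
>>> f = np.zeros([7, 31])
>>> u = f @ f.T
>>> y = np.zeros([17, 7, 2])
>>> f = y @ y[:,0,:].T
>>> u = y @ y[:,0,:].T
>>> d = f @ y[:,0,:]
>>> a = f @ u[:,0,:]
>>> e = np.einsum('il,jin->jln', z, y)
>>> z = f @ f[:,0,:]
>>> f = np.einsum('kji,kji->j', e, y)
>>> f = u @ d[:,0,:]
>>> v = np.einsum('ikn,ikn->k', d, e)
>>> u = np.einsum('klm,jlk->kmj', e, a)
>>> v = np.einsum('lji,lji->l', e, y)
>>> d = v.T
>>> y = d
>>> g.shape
(29, 7)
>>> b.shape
(7, 31, 7, 29)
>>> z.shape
(17, 7, 17)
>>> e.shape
(17, 7, 2)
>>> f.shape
(17, 7, 2)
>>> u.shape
(17, 2, 17)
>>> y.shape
(17,)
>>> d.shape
(17,)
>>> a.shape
(17, 7, 17)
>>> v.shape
(17,)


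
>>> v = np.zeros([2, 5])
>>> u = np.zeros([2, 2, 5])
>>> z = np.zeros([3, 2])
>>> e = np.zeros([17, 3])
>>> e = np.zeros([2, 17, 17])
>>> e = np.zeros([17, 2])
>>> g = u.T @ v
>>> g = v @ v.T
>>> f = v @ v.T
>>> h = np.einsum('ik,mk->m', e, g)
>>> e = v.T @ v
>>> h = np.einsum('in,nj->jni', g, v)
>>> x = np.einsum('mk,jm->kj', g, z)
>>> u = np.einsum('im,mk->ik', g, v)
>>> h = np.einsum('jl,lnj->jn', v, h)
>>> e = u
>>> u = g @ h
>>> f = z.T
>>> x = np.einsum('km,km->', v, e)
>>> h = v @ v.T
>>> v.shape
(2, 5)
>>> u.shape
(2, 2)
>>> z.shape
(3, 2)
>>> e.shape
(2, 5)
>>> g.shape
(2, 2)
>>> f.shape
(2, 3)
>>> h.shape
(2, 2)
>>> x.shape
()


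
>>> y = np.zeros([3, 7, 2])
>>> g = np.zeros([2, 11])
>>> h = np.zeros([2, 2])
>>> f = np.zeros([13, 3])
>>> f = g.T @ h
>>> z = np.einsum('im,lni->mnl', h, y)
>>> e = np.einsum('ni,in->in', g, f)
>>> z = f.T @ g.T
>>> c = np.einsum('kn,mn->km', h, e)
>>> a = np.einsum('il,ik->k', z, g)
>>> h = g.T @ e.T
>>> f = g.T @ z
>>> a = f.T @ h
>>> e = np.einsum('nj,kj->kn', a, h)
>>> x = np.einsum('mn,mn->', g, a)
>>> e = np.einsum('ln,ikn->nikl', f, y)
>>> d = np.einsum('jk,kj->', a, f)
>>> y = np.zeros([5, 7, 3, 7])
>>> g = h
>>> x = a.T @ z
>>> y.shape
(5, 7, 3, 7)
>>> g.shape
(11, 11)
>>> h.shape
(11, 11)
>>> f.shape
(11, 2)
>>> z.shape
(2, 2)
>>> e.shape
(2, 3, 7, 11)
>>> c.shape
(2, 11)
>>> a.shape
(2, 11)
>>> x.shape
(11, 2)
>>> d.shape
()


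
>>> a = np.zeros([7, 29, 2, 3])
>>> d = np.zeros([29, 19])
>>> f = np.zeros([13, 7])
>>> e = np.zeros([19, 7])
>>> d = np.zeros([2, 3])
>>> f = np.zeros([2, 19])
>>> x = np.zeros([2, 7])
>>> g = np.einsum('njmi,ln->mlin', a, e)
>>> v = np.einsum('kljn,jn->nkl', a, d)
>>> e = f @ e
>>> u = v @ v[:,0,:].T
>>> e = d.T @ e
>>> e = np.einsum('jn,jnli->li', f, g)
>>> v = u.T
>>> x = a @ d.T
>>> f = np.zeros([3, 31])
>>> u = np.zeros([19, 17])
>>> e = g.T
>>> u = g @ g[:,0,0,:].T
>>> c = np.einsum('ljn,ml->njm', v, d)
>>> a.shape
(7, 29, 2, 3)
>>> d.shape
(2, 3)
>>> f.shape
(3, 31)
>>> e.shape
(7, 3, 19, 2)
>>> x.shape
(7, 29, 2, 2)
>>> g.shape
(2, 19, 3, 7)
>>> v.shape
(3, 7, 3)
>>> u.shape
(2, 19, 3, 2)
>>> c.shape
(3, 7, 2)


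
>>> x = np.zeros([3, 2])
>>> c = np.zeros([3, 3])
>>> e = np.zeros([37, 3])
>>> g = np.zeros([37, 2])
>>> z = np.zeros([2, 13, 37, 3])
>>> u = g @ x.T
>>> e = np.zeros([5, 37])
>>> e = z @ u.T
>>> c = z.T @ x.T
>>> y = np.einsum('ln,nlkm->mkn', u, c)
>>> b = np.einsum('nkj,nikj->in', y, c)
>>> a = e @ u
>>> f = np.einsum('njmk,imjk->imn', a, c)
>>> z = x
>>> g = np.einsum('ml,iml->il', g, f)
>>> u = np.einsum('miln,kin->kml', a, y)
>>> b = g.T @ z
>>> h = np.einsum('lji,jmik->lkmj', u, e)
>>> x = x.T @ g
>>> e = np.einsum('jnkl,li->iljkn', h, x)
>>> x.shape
(2, 2)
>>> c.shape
(3, 37, 13, 3)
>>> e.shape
(2, 2, 3, 13, 37)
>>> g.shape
(3, 2)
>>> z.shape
(3, 2)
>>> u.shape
(3, 2, 37)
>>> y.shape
(3, 13, 3)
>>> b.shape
(2, 2)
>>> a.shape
(2, 13, 37, 3)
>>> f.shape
(3, 37, 2)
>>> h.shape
(3, 37, 13, 2)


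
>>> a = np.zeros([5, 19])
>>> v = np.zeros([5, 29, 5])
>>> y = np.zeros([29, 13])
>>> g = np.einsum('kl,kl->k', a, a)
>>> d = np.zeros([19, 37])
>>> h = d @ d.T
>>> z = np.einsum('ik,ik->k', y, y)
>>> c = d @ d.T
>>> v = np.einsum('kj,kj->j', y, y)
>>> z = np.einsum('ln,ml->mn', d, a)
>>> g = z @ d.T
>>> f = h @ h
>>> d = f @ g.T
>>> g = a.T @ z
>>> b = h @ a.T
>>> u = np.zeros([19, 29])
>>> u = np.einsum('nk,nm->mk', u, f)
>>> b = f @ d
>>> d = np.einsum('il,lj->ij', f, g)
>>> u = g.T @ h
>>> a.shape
(5, 19)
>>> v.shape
(13,)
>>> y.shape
(29, 13)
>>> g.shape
(19, 37)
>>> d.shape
(19, 37)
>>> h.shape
(19, 19)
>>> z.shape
(5, 37)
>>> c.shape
(19, 19)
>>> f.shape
(19, 19)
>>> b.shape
(19, 5)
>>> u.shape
(37, 19)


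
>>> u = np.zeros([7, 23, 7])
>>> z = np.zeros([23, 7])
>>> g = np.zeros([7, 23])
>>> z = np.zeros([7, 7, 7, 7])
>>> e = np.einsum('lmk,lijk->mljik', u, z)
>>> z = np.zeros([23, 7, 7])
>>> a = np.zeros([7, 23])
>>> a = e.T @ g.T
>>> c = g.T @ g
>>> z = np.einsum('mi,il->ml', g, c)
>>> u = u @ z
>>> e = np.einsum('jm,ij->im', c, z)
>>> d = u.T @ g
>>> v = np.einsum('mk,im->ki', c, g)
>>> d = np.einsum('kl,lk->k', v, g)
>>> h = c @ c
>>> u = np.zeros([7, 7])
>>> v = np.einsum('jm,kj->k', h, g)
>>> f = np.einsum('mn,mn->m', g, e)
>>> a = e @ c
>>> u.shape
(7, 7)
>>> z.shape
(7, 23)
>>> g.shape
(7, 23)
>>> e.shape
(7, 23)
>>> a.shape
(7, 23)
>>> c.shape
(23, 23)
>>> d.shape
(23,)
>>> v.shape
(7,)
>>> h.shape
(23, 23)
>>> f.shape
(7,)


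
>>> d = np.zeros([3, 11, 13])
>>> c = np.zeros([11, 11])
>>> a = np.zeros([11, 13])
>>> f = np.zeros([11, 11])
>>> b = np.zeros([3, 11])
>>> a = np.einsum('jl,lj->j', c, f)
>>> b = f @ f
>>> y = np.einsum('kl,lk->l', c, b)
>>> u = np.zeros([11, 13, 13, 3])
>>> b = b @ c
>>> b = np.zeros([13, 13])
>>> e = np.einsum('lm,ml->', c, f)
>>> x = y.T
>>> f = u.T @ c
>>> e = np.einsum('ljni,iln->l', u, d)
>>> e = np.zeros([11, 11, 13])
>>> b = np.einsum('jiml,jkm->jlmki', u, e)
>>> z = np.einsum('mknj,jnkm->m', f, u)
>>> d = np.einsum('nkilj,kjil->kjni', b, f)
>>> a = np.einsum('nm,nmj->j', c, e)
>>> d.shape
(3, 13, 11, 13)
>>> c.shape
(11, 11)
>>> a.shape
(13,)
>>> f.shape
(3, 13, 13, 11)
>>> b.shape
(11, 3, 13, 11, 13)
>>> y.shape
(11,)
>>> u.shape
(11, 13, 13, 3)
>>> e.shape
(11, 11, 13)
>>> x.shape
(11,)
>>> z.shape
(3,)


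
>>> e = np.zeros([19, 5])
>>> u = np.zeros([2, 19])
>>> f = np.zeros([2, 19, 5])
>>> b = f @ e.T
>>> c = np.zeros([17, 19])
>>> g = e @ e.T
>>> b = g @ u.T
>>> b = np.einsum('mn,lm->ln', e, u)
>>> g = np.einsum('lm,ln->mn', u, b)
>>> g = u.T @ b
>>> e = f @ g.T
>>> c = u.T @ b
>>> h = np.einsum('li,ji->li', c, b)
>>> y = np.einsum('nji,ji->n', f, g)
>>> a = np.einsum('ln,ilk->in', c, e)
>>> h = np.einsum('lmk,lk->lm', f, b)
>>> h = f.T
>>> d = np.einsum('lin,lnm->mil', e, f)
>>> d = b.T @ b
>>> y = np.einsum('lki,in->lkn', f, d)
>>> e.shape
(2, 19, 19)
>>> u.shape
(2, 19)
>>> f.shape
(2, 19, 5)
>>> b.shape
(2, 5)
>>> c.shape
(19, 5)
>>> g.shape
(19, 5)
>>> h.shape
(5, 19, 2)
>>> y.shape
(2, 19, 5)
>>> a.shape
(2, 5)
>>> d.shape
(5, 5)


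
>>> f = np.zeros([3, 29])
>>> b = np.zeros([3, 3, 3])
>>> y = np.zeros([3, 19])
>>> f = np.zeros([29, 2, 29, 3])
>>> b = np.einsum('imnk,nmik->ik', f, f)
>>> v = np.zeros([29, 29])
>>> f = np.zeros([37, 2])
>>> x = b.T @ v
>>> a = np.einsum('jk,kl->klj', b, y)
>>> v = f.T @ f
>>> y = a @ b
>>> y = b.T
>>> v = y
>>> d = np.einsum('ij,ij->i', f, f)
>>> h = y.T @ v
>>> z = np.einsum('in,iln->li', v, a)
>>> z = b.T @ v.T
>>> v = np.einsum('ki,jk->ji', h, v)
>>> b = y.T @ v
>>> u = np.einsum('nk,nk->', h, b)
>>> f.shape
(37, 2)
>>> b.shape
(29, 29)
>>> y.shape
(3, 29)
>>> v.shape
(3, 29)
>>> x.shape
(3, 29)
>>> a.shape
(3, 19, 29)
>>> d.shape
(37,)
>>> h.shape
(29, 29)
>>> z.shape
(3, 3)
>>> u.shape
()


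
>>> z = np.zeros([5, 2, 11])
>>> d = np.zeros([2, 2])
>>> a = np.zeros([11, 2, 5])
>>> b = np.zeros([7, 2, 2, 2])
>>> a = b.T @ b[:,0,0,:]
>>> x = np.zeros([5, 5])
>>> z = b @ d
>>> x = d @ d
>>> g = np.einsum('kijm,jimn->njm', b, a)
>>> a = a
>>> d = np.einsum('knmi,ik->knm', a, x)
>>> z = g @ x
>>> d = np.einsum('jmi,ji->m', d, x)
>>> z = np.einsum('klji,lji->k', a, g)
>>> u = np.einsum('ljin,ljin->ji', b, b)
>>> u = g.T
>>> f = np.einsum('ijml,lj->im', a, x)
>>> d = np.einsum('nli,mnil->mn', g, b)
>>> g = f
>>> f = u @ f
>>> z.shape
(2,)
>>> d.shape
(7, 2)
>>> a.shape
(2, 2, 2, 2)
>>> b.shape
(7, 2, 2, 2)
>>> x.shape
(2, 2)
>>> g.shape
(2, 2)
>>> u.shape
(2, 2, 2)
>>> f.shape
(2, 2, 2)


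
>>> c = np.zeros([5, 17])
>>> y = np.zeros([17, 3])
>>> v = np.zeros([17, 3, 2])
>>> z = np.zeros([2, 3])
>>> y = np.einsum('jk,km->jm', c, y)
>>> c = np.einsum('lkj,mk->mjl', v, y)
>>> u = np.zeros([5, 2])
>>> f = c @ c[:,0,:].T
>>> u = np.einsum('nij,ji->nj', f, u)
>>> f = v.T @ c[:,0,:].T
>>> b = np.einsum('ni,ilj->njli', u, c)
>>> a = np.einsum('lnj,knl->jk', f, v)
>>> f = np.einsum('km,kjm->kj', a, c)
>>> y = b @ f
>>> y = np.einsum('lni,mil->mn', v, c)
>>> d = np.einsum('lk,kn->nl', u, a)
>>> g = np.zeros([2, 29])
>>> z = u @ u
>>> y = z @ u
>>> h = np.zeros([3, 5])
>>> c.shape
(5, 2, 17)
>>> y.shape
(5, 5)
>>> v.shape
(17, 3, 2)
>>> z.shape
(5, 5)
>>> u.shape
(5, 5)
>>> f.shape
(5, 2)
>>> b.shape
(5, 17, 2, 5)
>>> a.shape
(5, 17)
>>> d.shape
(17, 5)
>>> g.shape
(2, 29)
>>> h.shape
(3, 5)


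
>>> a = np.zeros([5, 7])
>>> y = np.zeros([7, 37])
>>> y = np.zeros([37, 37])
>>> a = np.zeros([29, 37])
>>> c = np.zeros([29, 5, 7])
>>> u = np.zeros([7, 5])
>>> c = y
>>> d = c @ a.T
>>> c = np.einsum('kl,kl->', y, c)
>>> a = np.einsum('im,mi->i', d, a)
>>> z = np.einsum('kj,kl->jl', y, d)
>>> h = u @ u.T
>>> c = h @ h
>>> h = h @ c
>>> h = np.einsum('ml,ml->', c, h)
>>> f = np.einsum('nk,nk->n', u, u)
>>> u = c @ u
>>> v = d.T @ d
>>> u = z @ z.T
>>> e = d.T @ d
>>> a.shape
(37,)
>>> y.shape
(37, 37)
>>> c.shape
(7, 7)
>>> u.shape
(37, 37)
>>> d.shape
(37, 29)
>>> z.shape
(37, 29)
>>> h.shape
()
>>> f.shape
(7,)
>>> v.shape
(29, 29)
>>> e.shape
(29, 29)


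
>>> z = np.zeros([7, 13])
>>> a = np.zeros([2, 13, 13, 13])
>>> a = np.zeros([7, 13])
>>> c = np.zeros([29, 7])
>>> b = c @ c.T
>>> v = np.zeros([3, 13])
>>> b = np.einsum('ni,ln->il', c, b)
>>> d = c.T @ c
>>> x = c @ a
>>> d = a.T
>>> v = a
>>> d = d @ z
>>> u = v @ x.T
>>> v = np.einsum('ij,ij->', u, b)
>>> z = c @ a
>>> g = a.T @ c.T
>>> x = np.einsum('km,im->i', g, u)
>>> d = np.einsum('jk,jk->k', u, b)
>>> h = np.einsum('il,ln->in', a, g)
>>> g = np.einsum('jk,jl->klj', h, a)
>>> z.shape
(29, 13)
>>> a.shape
(7, 13)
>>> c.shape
(29, 7)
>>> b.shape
(7, 29)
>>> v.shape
()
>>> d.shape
(29,)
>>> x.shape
(7,)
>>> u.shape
(7, 29)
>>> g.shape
(29, 13, 7)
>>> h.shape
(7, 29)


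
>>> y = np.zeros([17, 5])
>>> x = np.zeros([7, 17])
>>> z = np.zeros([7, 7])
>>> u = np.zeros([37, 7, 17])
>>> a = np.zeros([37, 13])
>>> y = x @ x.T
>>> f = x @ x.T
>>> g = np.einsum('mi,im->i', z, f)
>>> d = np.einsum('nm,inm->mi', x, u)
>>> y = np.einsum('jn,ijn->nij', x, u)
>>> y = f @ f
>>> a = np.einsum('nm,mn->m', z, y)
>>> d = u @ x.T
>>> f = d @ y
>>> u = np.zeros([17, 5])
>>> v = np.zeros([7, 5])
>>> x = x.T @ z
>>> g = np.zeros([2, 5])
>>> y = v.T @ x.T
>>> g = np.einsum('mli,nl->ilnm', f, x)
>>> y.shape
(5, 17)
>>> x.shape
(17, 7)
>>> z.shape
(7, 7)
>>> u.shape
(17, 5)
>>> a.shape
(7,)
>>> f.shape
(37, 7, 7)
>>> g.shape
(7, 7, 17, 37)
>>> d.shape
(37, 7, 7)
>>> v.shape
(7, 5)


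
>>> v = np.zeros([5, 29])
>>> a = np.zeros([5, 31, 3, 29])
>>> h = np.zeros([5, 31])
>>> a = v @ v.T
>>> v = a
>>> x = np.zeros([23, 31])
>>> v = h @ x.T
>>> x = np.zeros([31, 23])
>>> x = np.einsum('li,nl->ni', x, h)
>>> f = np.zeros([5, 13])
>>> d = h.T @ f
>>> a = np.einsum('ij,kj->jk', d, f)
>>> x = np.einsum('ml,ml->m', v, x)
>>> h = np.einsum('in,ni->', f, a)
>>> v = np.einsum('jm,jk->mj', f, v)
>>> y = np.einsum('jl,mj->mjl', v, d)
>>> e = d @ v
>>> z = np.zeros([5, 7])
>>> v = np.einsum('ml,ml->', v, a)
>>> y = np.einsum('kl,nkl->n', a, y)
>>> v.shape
()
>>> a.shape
(13, 5)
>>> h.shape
()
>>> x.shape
(5,)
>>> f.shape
(5, 13)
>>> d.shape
(31, 13)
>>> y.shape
(31,)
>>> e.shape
(31, 5)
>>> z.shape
(5, 7)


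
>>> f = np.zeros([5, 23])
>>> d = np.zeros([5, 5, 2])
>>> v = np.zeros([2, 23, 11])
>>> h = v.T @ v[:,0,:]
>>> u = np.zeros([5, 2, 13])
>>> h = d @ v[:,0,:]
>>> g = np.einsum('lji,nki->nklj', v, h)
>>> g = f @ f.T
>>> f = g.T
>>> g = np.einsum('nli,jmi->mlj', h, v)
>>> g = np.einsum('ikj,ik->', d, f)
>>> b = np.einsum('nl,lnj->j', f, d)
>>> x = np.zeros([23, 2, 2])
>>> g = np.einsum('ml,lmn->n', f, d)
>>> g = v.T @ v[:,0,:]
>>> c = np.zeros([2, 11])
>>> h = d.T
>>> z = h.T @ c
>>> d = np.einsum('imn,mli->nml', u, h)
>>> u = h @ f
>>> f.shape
(5, 5)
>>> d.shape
(13, 2, 5)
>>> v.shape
(2, 23, 11)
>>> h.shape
(2, 5, 5)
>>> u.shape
(2, 5, 5)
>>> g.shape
(11, 23, 11)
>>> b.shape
(2,)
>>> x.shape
(23, 2, 2)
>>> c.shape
(2, 11)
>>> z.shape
(5, 5, 11)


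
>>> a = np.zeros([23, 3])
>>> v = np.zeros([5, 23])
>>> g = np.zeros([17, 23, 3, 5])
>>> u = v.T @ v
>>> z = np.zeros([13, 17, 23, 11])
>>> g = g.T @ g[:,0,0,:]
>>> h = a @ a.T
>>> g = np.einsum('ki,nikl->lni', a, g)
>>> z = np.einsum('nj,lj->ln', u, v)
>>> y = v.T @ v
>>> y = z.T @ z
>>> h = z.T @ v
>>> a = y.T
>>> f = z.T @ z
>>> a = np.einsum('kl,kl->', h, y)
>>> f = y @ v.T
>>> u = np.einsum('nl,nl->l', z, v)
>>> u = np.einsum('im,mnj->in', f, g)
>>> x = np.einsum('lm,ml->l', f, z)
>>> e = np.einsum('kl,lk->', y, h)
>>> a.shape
()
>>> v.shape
(5, 23)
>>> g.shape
(5, 5, 3)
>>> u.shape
(23, 5)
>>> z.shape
(5, 23)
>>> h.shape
(23, 23)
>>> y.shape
(23, 23)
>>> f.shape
(23, 5)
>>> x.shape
(23,)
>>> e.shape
()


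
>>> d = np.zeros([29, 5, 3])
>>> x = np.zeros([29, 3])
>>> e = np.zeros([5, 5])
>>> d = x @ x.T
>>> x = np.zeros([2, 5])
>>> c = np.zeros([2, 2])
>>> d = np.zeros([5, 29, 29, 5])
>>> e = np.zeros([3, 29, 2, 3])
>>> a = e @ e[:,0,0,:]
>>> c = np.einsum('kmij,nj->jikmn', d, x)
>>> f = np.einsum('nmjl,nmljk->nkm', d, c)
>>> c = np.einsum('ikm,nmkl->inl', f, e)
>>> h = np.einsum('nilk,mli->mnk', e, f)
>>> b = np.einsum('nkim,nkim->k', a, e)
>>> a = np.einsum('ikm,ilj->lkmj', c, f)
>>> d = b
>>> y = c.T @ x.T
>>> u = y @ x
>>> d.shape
(29,)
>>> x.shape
(2, 5)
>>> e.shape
(3, 29, 2, 3)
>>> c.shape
(5, 3, 3)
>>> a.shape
(2, 3, 3, 29)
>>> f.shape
(5, 2, 29)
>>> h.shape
(5, 3, 3)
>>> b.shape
(29,)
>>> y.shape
(3, 3, 2)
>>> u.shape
(3, 3, 5)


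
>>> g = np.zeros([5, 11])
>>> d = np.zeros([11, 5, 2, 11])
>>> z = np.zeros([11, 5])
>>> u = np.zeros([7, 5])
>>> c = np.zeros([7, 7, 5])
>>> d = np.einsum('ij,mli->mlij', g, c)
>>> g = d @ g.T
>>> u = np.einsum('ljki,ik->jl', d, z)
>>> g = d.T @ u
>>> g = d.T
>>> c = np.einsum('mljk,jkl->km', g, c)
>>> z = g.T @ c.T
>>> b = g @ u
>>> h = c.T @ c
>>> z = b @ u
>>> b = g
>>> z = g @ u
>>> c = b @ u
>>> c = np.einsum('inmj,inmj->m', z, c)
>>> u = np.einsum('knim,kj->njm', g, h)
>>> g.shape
(11, 5, 7, 7)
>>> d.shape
(7, 7, 5, 11)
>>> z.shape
(11, 5, 7, 7)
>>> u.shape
(5, 11, 7)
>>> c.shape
(7,)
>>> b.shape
(11, 5, 7, 7)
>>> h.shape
(11, 11)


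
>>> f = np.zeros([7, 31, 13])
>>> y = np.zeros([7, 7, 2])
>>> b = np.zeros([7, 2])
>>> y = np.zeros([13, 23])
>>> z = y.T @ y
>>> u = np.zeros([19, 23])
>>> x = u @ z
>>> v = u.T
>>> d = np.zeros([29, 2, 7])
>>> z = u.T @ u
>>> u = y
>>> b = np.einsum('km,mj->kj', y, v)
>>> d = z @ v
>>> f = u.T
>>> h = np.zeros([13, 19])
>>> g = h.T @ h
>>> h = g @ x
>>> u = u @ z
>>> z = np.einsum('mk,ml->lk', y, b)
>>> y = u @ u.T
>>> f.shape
(23, 13)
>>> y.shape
(13, 13)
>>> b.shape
(13, 19)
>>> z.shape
(19, 23)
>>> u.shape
(13, 23)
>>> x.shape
(19, 23)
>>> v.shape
(23, 19)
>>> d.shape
(23, 19)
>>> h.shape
(19, 23)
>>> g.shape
(19, 19)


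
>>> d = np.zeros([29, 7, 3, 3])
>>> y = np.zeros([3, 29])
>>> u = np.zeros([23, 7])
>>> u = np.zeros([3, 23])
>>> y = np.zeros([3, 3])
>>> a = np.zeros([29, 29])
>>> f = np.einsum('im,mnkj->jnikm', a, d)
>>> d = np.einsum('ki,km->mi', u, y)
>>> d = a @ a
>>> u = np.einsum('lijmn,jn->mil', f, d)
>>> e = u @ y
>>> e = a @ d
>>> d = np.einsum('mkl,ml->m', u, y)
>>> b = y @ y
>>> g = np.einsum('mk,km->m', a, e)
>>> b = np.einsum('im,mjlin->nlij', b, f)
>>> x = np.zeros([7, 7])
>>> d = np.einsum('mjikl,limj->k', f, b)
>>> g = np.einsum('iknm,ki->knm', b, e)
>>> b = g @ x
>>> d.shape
(3,)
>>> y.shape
(3, 3)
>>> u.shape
(3, 7, 3)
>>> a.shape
(29, 29)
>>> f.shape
(3, 7, 29, 3, 29)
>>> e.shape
(29, 29)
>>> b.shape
(29, 3, 7)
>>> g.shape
(29, 3, 7)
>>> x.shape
(7, 7)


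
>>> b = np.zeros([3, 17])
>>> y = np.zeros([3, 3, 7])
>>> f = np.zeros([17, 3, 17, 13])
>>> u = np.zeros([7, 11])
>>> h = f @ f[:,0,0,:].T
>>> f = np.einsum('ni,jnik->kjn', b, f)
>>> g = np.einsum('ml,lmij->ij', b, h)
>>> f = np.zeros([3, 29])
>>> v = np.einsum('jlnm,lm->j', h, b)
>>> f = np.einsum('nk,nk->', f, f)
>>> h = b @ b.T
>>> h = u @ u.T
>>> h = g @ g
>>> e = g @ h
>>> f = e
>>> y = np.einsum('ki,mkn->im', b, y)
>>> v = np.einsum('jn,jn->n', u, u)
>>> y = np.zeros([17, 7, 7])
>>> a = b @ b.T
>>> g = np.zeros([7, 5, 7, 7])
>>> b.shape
(3, 17)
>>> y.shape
(17, 7, 7)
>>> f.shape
(17, 17)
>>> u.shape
(7, 11)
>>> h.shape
(17, 17)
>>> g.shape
(7, 5, 7, 7)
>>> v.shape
(11,)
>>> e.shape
(17, 17)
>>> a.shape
(3, 3)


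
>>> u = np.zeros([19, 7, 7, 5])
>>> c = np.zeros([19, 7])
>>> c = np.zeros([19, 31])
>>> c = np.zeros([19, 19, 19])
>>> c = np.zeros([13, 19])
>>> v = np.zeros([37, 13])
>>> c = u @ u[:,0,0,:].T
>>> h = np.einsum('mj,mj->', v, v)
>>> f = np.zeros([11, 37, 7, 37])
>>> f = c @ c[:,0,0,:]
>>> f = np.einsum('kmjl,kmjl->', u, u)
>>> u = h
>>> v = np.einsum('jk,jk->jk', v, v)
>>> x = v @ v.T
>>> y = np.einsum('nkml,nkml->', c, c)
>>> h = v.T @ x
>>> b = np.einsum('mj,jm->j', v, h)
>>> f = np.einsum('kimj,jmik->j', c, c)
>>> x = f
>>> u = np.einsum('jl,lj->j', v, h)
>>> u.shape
(37,)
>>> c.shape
(19, 7, 7, 19)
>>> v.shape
(37, 13)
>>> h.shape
(13, 37)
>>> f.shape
(19,)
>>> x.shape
(19,)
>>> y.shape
()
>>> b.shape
(13,)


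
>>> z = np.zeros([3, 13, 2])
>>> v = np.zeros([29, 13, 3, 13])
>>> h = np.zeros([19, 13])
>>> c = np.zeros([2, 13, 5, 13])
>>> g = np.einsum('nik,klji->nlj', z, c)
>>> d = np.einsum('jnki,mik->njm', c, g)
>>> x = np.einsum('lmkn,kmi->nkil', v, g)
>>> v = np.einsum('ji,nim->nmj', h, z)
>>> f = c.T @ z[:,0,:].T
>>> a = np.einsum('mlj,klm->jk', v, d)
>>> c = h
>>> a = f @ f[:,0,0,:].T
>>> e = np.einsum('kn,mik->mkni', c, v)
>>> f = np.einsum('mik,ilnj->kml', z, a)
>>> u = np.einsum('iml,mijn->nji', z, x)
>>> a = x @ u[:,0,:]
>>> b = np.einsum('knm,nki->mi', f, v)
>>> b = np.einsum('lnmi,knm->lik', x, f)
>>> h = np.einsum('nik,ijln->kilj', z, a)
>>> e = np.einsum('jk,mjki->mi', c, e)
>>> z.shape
(3, 13, 2)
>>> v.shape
(3, 2, 19)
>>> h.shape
(2, 13, 5, 3)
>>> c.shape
(19, 13)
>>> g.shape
(3, 13, 5)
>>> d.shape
(13, 2, 3)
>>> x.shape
(13, 3, 5, 29)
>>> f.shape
(2, 3, 5)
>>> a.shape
(13, 3, 5, 3)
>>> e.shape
(3, 2)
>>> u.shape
(29, 5, 3)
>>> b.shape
(13, 29, 2)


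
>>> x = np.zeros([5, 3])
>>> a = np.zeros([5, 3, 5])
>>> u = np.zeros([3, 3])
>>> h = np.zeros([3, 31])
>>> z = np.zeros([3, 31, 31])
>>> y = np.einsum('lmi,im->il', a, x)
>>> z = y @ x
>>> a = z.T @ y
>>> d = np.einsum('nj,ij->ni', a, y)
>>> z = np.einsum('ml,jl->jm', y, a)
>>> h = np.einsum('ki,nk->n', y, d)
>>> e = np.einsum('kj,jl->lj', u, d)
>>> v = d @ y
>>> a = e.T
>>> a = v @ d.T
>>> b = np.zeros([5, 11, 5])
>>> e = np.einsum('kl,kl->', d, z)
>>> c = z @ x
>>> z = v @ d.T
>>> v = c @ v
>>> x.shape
(5, 3)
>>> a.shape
(3, 3)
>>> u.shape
(3, 3)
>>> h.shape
(3,)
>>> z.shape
(3, 3)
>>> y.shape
(5, 5)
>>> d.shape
(3, 5)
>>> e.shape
()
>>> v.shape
(3, 5)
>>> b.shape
(5, 11, 5)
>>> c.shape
(3, 3)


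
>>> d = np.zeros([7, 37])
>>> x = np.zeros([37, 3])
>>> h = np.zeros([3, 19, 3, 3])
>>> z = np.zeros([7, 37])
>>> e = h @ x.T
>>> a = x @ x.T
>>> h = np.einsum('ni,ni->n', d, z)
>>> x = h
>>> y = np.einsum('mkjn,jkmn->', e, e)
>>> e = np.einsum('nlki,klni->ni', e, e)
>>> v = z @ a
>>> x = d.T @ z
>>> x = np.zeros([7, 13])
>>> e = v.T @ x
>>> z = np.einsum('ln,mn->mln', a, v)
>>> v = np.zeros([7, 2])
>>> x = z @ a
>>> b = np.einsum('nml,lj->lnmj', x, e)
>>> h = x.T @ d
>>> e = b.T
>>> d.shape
(7, 37)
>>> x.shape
(7, 37, 37)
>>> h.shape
(37, 37, 37)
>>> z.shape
(7, 37, 37)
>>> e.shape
(13, 37, 7, 37)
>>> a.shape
(37, 37)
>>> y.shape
()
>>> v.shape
(7, 2)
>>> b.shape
(37, 7, 37, 13)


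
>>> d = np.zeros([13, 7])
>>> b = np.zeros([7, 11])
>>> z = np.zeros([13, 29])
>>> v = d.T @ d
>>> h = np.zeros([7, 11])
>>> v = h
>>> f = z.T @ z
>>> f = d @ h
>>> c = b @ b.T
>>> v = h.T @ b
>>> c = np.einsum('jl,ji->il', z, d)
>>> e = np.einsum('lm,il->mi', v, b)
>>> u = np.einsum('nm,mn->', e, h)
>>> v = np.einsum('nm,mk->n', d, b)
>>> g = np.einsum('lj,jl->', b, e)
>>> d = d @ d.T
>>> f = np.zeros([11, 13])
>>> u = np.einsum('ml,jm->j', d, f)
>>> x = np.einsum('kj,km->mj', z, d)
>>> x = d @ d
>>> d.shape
(13, 13)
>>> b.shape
(7, 11)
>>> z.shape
(13, 29)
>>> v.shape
(13,)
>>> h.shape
(7, 11)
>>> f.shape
(11, 13)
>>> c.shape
(7, 29)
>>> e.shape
(11, 7)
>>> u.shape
(11,)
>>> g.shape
()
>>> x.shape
(13, 13)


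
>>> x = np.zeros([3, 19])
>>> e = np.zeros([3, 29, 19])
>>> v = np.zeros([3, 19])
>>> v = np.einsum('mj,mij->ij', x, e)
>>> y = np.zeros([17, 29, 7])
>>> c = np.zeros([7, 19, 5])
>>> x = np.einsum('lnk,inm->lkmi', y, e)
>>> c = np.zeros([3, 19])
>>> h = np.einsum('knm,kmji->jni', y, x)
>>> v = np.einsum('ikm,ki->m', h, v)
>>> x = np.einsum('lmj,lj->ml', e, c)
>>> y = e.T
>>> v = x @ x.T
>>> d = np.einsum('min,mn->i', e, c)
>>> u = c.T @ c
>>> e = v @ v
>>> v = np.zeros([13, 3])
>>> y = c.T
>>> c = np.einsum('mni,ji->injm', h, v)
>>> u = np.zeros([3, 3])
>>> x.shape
(29, 3)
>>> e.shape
(29, 29)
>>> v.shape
(13, 3)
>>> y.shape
(19, 3)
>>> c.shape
(3, 29, 13, 19)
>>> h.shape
(19, 29, 3)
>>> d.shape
(29,)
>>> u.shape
(3, 3)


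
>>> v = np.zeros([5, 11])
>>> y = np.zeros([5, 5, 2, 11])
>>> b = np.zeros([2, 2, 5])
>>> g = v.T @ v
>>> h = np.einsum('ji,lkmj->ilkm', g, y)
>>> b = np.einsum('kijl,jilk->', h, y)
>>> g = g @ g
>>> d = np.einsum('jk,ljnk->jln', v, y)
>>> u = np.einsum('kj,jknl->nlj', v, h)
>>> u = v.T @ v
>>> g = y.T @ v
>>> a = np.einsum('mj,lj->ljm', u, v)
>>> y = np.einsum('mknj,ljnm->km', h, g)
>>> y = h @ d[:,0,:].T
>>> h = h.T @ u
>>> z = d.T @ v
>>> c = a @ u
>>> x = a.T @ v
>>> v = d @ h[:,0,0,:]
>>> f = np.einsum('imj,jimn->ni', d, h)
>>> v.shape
(5, 5, 11)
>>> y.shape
(11, 5, 5, 5)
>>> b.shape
()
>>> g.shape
(11, 2, 5, 11)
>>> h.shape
(2, 5, 5, 11)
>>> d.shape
(5, 5, 2)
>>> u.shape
(11, 11)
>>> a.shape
(5, 11, 11)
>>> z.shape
(2, 5, 11)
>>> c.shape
(5, 11, 11)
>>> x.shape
(11, 11, 11)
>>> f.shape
(11, 5)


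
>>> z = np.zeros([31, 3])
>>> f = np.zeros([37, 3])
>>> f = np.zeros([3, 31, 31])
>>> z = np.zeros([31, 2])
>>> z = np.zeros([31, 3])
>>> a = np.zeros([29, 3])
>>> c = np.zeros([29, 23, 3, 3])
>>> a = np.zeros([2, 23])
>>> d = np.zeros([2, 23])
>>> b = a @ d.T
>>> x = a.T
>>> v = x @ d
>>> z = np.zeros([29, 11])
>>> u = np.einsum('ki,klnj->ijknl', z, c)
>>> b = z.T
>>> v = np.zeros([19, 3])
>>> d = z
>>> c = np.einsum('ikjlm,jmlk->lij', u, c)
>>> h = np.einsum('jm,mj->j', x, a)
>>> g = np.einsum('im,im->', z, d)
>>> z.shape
(29, 11)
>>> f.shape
(3, 31, 31)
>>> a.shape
(2, 23)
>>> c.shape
(3, 11, 29)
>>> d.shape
(29, 11)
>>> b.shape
(11, 29)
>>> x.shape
(23, 2)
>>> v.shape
(19, 3)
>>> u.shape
(11, 3, 29, 3, 23)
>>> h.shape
(23,)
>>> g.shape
()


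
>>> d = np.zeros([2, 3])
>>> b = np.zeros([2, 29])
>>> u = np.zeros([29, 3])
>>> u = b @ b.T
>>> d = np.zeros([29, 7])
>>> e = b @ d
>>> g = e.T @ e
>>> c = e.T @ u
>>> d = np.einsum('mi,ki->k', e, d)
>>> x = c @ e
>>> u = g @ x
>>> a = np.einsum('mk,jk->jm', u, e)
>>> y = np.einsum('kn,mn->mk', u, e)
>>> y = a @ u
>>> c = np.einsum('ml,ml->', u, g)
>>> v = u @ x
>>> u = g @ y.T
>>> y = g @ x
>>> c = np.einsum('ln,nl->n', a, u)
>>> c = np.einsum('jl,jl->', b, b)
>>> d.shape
(29,)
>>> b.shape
(2, 29)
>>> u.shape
(7, 2)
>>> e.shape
(2, 7)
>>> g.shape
(7, 7)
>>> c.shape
()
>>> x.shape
(7, 7)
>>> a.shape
(2, 7)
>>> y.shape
(7, 7)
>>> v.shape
(7, 7)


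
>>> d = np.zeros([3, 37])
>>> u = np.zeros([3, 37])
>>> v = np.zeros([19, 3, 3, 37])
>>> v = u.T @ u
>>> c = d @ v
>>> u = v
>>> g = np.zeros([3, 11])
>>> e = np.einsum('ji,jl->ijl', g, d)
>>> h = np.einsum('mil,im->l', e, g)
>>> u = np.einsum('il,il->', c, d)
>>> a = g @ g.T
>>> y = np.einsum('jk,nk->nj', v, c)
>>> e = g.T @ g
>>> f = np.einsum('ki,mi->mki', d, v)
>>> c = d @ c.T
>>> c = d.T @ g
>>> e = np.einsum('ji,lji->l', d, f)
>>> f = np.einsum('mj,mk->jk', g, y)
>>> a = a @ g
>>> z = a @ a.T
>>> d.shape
(3, 37)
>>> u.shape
()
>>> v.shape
(37, 37)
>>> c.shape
(37, 11)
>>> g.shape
(3, 11)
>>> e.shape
(37,)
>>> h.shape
(37,)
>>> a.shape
(3, 11)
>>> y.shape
(3, 37)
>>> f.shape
(11, 37)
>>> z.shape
(3, 3)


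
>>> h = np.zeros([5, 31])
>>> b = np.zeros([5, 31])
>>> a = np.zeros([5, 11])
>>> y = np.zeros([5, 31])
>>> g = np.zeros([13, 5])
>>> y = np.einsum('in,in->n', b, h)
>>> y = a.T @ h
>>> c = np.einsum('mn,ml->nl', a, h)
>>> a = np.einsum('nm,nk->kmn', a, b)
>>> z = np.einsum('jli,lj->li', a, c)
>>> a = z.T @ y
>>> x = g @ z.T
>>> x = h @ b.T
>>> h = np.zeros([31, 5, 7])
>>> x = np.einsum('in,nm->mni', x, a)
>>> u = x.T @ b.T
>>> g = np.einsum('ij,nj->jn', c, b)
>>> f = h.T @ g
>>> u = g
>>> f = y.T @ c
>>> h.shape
(31, 5, 7)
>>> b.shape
(5, 31)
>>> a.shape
(5, 31)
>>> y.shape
(11, 31)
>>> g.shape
(31, 5)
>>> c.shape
(11, 31)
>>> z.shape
(11, 5)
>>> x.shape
(31, 5, 5)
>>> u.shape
(31, 5)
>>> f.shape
(31, 31)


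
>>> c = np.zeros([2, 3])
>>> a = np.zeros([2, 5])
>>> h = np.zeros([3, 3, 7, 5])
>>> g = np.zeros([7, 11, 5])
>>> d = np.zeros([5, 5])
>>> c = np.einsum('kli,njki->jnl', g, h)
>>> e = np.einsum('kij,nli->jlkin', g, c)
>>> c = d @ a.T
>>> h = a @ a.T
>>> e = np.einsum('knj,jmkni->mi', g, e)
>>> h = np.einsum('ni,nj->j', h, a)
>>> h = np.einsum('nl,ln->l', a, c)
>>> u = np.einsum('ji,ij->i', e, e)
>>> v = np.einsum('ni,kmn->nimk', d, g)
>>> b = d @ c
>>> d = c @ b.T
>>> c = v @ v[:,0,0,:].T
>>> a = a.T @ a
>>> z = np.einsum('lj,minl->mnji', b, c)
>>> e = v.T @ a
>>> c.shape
(5, 5, 11, 5)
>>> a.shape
(5, 5)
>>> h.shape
(5,)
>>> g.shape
(7, 11, 5)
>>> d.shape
(5, 5)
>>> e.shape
(7, 11, 5, 5)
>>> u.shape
(3,)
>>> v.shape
(5, 5, 11, 7)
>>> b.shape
(5, 2)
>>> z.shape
(5, 11, 2, 5)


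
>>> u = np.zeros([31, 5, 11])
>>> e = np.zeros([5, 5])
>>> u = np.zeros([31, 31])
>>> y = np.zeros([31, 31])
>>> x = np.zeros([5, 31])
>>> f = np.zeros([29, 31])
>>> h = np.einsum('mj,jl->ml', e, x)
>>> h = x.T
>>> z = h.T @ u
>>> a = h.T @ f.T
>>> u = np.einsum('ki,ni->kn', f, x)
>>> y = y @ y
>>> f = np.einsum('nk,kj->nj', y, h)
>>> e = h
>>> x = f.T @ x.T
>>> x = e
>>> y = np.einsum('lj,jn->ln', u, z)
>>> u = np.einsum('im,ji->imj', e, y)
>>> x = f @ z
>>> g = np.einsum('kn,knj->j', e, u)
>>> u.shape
(31, 5, 29)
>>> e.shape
(31, 5)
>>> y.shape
(29, 31)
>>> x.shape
(31, 31)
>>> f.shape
(31, 5)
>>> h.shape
(31, 5)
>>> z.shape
(5, 31)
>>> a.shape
(5, 29)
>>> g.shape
(29,)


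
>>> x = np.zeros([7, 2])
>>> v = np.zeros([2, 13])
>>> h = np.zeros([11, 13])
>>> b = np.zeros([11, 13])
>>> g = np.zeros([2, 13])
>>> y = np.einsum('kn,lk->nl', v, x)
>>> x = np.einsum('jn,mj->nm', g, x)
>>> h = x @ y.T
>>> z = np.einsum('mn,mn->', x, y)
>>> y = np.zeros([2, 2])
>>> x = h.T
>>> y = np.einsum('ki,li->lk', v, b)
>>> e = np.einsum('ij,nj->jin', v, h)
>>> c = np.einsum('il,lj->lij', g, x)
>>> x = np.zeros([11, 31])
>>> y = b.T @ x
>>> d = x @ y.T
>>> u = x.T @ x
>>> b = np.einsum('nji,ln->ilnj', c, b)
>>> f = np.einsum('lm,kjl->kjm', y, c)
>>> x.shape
(11, 31)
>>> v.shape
(2, 13)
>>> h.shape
(13, 13)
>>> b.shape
(13, 11, 13, 2)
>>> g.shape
(2, 13)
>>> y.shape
(13, 31)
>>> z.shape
()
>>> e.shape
(13, 2, 13)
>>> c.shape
(13, 2, 13)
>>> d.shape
(11, 13)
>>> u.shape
(31, 31)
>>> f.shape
(13, 2, 31)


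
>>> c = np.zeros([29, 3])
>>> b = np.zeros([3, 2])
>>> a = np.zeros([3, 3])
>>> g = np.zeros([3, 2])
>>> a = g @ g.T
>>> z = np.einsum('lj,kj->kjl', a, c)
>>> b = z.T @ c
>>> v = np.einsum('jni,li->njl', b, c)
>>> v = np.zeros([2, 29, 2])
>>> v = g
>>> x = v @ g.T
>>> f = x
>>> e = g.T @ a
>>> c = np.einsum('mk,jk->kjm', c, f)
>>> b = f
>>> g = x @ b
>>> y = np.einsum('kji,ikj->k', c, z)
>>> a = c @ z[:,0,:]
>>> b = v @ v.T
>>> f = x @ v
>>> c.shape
(3, 3, 29)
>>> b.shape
(3, 3)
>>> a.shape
(3, 3, 3)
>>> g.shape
(3, 3)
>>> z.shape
(29, 3, 3)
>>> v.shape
(3, 2)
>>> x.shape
(3, 3)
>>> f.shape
(3, 2)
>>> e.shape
(2, 3)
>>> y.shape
(3,)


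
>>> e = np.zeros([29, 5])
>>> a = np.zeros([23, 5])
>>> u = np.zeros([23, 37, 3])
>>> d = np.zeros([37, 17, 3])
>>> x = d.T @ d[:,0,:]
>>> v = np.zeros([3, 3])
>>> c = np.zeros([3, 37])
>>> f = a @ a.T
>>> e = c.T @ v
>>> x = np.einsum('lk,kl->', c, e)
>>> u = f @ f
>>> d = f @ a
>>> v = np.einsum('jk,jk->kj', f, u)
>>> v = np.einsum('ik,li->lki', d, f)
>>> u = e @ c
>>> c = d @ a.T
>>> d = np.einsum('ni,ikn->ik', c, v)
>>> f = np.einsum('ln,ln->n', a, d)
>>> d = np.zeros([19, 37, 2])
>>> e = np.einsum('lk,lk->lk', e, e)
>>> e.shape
(37, 3)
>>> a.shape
(23, 5)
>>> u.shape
(37, 37)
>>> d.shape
(19, 37, 2)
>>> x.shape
()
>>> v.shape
(23, 5, 23)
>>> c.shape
(23, 23)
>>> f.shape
(5,)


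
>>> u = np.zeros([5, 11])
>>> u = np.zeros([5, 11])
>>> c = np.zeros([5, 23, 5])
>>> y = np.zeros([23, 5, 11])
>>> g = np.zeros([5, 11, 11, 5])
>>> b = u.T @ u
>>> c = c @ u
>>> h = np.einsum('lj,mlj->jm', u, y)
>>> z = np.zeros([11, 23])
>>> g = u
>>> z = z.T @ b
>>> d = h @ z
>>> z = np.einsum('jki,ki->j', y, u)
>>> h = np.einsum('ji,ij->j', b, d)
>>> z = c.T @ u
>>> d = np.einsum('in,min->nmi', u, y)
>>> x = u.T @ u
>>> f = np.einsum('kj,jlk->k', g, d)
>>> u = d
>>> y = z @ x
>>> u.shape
(11, 23, 5)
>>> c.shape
(5, 23, 11)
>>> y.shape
(11, 23, 11)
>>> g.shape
(5, 11)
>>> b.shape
(11, 11)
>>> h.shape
(11,)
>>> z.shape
(11, 23, 11)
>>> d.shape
(11, 23, 5)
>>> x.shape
(11, 11)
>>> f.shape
(5,)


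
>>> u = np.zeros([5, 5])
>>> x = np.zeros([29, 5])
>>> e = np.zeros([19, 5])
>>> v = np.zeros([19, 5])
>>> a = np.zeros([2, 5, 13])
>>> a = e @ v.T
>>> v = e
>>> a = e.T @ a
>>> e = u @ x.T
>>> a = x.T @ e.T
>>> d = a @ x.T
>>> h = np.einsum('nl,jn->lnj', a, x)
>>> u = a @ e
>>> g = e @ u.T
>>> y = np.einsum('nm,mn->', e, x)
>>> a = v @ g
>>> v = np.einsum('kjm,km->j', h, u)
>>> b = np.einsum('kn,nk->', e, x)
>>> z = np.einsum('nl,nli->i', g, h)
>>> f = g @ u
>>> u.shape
(5, 29)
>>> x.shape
(29, 5)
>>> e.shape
(5, 29)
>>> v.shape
(5,)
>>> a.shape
(19, 5)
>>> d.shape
(5, 29)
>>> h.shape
(5, 5, 29)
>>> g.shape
(5, 5)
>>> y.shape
()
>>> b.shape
()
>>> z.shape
(29,)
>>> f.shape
(5, 29)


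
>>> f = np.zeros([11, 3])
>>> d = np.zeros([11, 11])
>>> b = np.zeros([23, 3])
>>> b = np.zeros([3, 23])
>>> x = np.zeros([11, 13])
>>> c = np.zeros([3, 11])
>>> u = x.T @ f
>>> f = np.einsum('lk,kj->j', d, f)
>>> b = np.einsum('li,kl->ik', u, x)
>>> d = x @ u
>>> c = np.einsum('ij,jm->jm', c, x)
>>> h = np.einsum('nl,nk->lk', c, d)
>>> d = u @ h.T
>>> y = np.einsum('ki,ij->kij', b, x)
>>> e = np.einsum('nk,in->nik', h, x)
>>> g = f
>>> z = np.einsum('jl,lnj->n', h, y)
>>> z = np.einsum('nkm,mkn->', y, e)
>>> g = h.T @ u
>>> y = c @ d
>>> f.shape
(3,)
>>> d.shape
(13, 13)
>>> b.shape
(3, 11)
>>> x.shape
(11, 13)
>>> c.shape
(11, 13)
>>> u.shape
(13, 3)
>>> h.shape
(13, 3)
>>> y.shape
(11, 13)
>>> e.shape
(13, 11, 3)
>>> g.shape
(3, 3)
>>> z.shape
()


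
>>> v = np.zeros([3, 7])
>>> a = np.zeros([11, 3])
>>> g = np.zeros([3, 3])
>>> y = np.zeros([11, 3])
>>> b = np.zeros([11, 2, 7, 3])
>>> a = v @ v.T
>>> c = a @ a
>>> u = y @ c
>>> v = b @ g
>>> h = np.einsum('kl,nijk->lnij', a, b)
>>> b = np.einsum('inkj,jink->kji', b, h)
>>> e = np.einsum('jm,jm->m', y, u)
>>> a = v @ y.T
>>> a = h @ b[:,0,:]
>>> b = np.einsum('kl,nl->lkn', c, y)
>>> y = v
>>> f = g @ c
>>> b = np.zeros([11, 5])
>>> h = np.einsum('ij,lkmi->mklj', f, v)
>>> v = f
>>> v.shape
(3, 3)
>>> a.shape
(3, 11, 2, 11)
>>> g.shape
(3, 3)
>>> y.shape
(11, 2, 7, 3)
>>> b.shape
(11, 5)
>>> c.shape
(3, 3)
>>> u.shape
(11, 3)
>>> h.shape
(7, 2, 11, 3)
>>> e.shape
(3,)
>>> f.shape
(3, 3)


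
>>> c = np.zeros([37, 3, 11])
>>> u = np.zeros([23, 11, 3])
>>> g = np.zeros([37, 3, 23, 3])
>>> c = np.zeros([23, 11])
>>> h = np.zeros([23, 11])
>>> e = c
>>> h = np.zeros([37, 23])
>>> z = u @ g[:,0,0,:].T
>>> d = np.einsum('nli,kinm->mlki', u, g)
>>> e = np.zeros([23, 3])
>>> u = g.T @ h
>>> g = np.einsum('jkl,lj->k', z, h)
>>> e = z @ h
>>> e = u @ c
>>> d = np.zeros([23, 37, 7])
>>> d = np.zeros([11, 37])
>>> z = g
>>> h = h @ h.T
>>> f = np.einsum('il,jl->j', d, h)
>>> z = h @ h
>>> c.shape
(23, 11)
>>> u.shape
(3, 23, 3, 23)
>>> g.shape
(11,)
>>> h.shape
(37, 37)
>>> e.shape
(3, 23, 3, 11)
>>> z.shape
(37, 37)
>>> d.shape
(11, 37)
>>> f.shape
(37,)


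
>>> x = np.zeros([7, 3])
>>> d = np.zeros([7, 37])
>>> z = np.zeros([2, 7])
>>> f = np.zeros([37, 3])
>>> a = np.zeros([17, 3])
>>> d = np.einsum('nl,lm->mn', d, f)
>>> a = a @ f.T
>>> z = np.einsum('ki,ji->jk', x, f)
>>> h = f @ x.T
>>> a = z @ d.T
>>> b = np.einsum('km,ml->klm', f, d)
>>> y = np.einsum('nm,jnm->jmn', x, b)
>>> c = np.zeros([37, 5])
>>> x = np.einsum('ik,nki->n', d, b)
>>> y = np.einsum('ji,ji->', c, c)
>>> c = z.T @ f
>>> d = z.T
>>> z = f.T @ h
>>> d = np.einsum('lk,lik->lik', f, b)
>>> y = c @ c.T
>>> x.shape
(37,)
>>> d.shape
(37, 7, 3)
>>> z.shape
(3, 7)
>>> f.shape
(37, 3)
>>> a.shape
(37, 3)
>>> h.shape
(37, 7)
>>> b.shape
(37, 7, 3)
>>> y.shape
(7, 7)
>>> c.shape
(7, 3)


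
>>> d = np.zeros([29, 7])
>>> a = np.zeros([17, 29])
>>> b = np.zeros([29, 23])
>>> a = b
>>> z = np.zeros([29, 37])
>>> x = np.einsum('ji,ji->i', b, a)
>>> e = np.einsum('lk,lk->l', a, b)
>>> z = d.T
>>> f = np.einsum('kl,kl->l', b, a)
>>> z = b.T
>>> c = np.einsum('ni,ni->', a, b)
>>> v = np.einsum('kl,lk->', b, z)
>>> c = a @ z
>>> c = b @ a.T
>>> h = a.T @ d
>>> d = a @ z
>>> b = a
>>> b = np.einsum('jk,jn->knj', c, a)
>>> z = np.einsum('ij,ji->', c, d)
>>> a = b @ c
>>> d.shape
(29, 29)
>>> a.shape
(29, 23, 29)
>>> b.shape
(29, 23, 29)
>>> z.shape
()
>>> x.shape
(23,)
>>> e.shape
(29,)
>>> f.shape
(23,)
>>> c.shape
(29, 29)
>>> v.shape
()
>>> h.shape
(23, 7)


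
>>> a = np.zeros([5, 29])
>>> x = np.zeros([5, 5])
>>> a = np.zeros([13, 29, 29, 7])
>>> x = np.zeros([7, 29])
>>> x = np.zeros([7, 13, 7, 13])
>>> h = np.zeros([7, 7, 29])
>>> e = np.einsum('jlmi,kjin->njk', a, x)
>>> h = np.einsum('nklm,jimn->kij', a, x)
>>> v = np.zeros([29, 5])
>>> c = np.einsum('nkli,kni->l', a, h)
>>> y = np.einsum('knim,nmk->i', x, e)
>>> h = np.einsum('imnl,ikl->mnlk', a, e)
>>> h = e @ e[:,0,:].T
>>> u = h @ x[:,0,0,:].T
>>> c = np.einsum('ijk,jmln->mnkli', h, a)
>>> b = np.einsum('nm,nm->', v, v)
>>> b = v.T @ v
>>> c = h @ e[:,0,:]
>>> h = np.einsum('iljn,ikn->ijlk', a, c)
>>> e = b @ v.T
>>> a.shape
(13, 29, 29, 7)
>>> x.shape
(7, 13, 7, 13)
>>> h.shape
(13, 29, 29, 13)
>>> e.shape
(5, 29)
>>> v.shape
(29, 5)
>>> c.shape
(13, 13, 7)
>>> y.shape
(7,)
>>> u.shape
(13, 13, 7)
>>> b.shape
(5, 5)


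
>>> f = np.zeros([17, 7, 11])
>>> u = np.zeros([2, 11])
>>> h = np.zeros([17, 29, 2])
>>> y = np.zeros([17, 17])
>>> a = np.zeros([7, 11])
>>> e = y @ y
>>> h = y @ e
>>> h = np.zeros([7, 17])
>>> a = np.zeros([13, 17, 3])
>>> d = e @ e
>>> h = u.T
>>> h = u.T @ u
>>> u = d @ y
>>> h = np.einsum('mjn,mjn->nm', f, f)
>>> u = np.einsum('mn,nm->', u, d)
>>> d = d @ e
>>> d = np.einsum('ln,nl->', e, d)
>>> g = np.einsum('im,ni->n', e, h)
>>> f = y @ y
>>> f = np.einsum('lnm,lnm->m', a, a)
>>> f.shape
(3,)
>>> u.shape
()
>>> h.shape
(11, 17)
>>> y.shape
(17, 17)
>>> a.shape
(13, 17, 3)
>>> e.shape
(17, 17)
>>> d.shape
()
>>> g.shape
(11,)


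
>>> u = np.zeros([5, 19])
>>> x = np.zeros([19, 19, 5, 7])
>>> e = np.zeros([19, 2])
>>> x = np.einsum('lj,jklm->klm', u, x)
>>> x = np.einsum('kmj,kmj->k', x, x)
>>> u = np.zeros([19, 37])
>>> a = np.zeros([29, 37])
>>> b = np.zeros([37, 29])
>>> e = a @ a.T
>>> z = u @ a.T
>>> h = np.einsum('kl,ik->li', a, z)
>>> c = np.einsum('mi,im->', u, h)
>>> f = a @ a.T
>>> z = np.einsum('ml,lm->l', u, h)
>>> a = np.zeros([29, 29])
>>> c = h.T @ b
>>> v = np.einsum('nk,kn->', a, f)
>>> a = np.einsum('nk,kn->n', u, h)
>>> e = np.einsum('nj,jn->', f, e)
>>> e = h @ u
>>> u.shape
(19, 37)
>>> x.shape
(19,)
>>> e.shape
(37, 37)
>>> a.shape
(19,)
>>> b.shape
(37, 29)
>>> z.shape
(37,)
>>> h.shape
(37, 19)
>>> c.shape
(19, 29)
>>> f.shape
(29, 29)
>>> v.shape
()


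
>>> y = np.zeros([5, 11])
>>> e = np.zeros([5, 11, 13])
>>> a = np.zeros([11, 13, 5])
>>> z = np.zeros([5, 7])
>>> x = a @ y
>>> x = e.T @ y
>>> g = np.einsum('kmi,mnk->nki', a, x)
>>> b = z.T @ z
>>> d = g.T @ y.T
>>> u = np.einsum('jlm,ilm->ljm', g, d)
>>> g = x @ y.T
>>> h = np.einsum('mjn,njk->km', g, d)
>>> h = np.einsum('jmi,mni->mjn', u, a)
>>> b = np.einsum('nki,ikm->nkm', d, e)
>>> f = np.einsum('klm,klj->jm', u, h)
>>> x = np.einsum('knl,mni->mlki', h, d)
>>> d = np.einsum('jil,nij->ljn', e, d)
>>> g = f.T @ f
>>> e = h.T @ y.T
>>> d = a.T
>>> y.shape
(5, 11)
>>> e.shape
(13, 11, 5)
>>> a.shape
(11, 13, 5)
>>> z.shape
(5, 7)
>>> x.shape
(5, 13, 11, 5)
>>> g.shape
(5, 5)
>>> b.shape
(5, 11, 13)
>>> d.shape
(5, 13, 11)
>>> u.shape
(11, 11, 5)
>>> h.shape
(11, 11, 13)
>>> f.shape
(13, 5)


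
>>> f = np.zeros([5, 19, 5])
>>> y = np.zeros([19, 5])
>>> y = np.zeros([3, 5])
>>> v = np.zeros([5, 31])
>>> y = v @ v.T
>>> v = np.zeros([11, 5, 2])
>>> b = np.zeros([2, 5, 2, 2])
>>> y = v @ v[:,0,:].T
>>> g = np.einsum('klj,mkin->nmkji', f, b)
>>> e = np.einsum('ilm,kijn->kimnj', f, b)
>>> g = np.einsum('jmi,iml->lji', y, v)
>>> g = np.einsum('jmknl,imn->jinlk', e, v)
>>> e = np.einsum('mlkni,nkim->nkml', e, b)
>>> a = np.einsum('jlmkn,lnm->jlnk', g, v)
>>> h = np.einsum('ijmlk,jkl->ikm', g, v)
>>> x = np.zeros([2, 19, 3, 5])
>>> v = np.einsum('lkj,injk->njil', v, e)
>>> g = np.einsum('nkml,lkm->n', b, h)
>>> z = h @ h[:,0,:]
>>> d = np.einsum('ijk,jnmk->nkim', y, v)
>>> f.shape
(5, 19, 5)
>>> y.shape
(11, 5, 11)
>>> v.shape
(5, 2, 2, 11)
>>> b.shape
(2, 5, 2, 2)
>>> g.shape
(2,)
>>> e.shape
(2, 5, 2, 5)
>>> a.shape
(2, 11, 5, 2)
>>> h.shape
(2, 5, 2)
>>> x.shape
(2, 19, 3, 5)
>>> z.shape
(2, 5, 2)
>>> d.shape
(2, 11, 11, 2)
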